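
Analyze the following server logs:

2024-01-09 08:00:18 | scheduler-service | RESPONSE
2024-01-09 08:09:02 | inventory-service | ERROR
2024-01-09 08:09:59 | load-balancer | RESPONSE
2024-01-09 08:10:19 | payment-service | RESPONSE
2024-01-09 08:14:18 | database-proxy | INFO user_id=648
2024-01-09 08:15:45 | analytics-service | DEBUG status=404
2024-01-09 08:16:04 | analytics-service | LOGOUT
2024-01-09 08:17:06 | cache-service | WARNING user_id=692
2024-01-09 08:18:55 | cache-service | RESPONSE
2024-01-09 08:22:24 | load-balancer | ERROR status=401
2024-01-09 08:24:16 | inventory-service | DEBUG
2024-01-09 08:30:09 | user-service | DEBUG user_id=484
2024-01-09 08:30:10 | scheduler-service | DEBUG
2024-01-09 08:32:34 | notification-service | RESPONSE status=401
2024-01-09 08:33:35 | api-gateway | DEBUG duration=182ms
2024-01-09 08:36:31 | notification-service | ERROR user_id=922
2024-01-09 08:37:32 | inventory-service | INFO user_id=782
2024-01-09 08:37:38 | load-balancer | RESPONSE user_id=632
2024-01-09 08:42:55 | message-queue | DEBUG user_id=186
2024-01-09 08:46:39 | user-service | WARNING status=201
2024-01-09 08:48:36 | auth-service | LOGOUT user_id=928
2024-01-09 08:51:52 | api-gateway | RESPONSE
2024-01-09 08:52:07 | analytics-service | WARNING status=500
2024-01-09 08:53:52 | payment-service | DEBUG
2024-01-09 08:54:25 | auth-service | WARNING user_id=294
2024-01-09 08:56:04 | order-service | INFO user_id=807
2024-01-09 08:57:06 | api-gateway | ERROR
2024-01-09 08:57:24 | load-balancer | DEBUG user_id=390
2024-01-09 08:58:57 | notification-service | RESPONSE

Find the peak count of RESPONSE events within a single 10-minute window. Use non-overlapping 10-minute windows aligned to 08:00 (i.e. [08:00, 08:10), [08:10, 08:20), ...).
2

To find the burst window:

1. Divide the log period into non-overlapping 10-minute windows starting at 08:00
2. Count RESPONSE events in each window
3. Find the window with maximum count
4. Maximum events in a window: 2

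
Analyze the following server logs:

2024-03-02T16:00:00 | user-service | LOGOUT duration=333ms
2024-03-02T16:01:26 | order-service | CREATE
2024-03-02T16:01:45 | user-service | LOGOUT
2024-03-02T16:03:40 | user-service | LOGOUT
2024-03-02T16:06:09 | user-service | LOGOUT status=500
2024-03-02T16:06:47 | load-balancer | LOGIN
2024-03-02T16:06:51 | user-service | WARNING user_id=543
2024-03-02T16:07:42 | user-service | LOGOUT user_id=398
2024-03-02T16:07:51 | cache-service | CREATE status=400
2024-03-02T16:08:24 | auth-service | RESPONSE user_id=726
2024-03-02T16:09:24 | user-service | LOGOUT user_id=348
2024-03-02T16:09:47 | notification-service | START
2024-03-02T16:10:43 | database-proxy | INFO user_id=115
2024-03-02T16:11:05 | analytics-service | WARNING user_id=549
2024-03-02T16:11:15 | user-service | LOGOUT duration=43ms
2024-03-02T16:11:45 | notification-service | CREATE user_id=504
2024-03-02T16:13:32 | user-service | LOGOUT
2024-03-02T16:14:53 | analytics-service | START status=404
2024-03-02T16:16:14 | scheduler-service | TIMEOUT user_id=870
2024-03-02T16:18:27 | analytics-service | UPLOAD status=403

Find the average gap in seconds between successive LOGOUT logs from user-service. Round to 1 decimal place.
116.0

To calculate average interval:

1. Find all LOGOUT events for user-service in order
2. Calculate time gaps between consecutive events
3. Compute mean of gaps: 812 / 7 = 116.0 seconds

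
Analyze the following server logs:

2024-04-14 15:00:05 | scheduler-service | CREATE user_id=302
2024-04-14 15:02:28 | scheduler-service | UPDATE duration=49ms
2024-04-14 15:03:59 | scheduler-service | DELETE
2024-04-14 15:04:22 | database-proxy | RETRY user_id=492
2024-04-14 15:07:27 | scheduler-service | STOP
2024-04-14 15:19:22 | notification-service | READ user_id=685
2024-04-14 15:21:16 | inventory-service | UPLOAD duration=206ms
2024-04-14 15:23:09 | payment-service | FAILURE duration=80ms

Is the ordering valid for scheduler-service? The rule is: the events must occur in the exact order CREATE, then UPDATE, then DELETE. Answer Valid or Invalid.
Valid

To validate ordering:

1. Required order: CREATE → UPDATE → DELETE
2. Rule: the events must occur in the exact order CREATE, then UPDATE, then DELETE
3. Check actual order of events for scheduler-service
4. Result: Valid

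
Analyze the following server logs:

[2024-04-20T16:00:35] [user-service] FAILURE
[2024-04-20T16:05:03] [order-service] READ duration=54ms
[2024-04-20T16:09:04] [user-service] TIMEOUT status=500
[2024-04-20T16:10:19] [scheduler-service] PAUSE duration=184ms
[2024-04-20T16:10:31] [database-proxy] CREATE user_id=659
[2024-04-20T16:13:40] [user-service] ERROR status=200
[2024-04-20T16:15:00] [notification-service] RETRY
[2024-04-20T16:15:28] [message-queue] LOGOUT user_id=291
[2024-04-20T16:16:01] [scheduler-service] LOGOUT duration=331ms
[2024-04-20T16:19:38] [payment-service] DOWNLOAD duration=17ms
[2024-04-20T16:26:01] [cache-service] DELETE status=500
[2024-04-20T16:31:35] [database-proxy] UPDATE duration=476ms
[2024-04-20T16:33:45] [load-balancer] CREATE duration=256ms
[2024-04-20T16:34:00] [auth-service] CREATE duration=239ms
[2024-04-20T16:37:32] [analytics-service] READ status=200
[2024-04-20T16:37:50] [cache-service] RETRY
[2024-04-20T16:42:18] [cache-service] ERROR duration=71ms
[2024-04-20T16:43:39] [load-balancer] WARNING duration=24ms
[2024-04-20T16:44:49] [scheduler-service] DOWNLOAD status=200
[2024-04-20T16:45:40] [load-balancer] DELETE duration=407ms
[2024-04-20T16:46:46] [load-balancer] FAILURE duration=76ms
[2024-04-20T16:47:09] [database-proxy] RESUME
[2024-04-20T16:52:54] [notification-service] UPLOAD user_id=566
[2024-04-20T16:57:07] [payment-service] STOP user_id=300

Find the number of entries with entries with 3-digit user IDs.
4

To find matching entries:

1. Pattern to match: entries with 3-digit user IDs
2. Scan each log entry for the pattern
3. Count matches: 4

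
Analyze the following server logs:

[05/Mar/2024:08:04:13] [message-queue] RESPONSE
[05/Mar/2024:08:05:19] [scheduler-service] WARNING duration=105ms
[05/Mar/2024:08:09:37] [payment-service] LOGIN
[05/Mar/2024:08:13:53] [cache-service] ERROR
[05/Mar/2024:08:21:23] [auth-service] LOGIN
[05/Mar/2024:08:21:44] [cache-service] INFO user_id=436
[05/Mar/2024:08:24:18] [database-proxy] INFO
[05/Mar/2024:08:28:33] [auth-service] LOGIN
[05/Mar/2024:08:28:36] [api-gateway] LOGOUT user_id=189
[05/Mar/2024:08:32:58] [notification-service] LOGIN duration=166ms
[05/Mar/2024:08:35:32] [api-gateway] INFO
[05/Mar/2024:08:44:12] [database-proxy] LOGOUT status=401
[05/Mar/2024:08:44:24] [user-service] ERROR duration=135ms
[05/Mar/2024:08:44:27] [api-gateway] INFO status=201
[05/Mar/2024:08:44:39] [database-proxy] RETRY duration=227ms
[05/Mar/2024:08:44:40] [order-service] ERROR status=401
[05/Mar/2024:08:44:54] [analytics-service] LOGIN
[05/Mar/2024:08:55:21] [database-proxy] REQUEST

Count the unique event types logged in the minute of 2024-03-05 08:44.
5

To count unique event types:

1. Filter events in the minute starting at 2024-03-05 08:44
2. Extract event types from matching entries
3. Count unique types: 5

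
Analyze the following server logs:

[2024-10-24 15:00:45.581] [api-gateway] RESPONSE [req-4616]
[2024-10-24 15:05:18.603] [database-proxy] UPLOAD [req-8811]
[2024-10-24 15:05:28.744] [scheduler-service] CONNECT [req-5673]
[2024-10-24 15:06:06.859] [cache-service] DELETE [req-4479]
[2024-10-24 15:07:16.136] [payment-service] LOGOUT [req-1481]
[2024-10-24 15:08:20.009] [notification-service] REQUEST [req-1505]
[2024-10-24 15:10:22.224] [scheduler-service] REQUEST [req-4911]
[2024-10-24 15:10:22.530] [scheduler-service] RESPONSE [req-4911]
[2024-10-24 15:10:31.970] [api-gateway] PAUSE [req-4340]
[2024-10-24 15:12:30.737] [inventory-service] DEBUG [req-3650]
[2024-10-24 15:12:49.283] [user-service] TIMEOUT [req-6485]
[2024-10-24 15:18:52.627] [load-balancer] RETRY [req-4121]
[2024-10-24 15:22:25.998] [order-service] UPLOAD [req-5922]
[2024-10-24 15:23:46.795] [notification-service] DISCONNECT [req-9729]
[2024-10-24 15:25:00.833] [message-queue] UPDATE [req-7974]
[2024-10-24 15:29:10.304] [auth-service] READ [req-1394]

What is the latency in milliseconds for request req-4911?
306

To calculate latency:

1. Find REQUEST with id req-4911: 2024-10-24 15:10:22.224
2. Find RESPONSE with id req-4911: 2024-10-24 15:10:22.530
3. Latency: 2024-10-24 15:10:22.530 - 2024-10-24 15:10:22.224 = 306ms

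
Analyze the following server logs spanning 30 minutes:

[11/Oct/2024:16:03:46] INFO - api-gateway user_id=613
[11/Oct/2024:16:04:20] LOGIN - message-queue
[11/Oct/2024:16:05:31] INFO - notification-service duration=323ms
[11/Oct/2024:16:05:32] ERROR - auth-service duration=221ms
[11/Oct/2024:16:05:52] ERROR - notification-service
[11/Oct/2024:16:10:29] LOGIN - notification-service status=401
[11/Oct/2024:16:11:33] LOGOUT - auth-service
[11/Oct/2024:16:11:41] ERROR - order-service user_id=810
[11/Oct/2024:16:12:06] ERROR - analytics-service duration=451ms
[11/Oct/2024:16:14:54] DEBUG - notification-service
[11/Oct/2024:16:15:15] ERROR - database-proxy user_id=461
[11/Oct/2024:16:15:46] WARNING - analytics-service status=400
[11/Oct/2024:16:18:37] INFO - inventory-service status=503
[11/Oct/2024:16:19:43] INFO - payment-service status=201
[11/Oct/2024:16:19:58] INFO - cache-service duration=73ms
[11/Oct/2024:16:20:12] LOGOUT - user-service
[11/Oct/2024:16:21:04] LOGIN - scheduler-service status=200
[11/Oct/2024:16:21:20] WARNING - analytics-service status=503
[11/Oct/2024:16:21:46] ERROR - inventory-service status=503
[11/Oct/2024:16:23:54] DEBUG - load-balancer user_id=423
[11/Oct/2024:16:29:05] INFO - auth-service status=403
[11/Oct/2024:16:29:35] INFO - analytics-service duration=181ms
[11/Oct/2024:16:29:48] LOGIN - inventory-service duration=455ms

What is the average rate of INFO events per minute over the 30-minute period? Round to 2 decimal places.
0.23

To calculate the rate:

1. Count total INFO events: 7
2. Total time period: 30 minutes
3. Rate = 7 / 30 = 0.23 events per minute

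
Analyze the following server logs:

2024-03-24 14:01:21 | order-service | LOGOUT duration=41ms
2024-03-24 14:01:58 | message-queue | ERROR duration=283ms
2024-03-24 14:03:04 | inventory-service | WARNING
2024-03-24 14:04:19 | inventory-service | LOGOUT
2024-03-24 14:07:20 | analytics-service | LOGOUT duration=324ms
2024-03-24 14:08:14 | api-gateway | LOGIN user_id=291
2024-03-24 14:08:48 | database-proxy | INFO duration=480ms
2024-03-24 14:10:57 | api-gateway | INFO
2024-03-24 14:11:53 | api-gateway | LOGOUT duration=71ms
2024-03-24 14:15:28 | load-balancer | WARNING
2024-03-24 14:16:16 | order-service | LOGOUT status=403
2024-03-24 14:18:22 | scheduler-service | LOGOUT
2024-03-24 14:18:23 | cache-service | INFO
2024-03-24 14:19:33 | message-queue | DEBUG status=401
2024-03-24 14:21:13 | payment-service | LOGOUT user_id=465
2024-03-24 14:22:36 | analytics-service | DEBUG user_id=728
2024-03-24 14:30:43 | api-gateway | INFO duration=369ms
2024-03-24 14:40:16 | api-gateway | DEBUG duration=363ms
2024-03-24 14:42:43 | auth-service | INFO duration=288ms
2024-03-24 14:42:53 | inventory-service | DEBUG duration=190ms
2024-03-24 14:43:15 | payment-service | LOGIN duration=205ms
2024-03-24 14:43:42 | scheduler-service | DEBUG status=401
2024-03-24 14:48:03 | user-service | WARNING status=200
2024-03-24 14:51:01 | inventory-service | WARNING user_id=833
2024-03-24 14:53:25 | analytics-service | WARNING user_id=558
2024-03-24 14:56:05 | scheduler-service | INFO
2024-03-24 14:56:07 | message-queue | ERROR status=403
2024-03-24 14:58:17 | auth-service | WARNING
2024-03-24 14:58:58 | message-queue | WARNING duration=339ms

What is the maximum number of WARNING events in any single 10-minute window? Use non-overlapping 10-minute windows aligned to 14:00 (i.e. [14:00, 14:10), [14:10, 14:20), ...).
4

To find the burst window:

1. Divide the log period into non-overlapping 10-minute windows starting at 14:00
2. Count WARNING events in each window
3. Find the window with maximum count
4. Maximum events in a window: 4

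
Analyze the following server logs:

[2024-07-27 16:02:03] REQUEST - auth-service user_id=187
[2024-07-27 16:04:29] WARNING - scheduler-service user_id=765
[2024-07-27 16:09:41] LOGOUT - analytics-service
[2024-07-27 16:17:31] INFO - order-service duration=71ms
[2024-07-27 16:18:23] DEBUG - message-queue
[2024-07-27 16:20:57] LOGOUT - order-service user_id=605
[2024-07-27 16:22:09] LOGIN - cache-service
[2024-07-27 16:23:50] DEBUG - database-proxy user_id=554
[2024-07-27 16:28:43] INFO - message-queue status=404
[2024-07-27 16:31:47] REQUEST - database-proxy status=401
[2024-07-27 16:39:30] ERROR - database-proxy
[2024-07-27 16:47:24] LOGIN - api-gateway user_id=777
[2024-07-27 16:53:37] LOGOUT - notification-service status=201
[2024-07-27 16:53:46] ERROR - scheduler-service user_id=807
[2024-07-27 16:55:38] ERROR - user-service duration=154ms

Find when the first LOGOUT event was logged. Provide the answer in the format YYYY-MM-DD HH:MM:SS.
2024-07-27 16:09:41

To find the first event:

1. Filter for all LOGOUT events
2. Sort by timestamp
3. Select the first one
4. Timestamp: 2024-07-27 16:09:41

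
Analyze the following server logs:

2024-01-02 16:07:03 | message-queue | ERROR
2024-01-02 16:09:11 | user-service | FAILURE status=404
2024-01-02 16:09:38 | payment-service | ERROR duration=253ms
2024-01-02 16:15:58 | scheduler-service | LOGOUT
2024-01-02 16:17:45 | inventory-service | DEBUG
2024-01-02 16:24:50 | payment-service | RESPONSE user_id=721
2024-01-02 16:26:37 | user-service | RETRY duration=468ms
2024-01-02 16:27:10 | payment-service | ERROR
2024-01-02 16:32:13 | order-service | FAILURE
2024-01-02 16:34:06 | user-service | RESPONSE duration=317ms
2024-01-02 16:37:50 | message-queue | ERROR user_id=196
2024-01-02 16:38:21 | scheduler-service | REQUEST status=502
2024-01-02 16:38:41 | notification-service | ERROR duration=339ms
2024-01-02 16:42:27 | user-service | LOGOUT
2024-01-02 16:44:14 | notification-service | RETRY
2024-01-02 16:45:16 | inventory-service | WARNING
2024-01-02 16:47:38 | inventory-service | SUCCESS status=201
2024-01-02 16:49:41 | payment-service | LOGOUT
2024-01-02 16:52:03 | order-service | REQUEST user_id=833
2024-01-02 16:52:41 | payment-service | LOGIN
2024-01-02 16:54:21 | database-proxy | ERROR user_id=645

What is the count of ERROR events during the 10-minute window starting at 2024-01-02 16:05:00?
2

To count events in the time window:

1. Window boundaries: 2024-01-02 16:05:00 to 2024-01-02 16:15:00
2. Filter for ERROR events within this window
3. Count matching events: 2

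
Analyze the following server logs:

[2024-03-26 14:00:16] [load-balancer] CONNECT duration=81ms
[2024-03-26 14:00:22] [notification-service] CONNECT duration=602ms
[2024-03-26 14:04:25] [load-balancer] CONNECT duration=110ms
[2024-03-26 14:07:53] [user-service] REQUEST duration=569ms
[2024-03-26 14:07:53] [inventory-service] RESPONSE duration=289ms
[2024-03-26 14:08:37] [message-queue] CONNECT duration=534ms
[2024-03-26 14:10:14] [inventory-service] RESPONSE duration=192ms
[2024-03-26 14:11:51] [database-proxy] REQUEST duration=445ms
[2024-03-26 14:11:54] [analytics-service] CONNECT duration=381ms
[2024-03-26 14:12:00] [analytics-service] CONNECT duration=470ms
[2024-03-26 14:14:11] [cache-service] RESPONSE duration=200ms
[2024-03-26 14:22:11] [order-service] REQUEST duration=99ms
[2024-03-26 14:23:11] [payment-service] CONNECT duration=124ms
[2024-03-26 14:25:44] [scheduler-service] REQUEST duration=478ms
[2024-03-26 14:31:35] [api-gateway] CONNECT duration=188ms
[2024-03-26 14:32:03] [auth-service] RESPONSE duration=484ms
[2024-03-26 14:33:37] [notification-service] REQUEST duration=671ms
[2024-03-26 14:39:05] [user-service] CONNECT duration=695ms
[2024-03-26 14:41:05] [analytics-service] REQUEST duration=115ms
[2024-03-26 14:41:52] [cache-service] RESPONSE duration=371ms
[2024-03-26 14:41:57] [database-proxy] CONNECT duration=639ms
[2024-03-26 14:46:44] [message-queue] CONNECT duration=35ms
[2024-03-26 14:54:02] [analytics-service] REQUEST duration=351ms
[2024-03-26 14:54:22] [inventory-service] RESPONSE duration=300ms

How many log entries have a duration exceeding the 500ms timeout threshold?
6

To count timeouts:

1. Threshold: 500ms
2. Extract duration from each log entry
3. Count entries where duration > 500
4. Timeout count: 6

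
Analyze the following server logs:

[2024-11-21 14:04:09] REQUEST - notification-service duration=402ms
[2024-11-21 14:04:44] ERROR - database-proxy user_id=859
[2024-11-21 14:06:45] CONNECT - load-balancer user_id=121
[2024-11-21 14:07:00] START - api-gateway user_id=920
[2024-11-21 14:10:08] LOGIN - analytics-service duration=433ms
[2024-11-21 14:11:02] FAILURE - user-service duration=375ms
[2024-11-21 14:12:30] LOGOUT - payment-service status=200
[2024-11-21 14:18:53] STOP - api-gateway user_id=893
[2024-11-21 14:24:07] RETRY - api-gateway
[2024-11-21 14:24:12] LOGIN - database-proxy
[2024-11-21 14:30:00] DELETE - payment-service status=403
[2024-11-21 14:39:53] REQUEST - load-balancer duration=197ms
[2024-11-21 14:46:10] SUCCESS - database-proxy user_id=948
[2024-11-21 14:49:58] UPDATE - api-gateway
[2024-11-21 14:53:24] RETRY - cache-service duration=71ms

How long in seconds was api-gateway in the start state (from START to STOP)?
713

To calculate state duration:

1. Find START event for api-gateway: 2024-11-21 14:07:00
2. Find STOP event for api-gateway: 2024-11-21 14:18:53
3. Calculate duration: 2024-11-21 14:18:53 - 2024-11-21 14:07:00 = 713 seconds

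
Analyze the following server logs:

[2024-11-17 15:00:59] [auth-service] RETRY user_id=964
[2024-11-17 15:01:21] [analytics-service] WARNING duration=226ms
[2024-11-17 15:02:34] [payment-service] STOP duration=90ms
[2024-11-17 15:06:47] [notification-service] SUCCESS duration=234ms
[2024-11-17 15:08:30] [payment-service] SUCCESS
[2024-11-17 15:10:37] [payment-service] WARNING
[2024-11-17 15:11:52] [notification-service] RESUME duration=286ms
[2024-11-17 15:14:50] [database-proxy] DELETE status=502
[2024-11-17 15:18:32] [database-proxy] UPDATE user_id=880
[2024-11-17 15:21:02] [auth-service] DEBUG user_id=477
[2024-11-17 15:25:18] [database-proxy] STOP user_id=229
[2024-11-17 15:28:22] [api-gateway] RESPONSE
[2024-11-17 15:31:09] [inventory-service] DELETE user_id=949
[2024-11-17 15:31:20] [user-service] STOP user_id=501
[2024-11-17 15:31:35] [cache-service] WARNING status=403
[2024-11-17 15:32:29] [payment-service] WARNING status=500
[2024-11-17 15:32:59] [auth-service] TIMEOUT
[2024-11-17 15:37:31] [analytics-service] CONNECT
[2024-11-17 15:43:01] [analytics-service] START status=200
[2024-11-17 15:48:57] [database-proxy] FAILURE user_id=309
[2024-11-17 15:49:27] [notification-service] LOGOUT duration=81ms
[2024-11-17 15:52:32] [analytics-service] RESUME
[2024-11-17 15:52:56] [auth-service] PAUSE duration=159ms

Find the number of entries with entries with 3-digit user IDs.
7

To find matching entries:

1. Pattern to match: entries with 3-digit user IDs
2. Scan each log entry for the pattern
3. Count matches: 7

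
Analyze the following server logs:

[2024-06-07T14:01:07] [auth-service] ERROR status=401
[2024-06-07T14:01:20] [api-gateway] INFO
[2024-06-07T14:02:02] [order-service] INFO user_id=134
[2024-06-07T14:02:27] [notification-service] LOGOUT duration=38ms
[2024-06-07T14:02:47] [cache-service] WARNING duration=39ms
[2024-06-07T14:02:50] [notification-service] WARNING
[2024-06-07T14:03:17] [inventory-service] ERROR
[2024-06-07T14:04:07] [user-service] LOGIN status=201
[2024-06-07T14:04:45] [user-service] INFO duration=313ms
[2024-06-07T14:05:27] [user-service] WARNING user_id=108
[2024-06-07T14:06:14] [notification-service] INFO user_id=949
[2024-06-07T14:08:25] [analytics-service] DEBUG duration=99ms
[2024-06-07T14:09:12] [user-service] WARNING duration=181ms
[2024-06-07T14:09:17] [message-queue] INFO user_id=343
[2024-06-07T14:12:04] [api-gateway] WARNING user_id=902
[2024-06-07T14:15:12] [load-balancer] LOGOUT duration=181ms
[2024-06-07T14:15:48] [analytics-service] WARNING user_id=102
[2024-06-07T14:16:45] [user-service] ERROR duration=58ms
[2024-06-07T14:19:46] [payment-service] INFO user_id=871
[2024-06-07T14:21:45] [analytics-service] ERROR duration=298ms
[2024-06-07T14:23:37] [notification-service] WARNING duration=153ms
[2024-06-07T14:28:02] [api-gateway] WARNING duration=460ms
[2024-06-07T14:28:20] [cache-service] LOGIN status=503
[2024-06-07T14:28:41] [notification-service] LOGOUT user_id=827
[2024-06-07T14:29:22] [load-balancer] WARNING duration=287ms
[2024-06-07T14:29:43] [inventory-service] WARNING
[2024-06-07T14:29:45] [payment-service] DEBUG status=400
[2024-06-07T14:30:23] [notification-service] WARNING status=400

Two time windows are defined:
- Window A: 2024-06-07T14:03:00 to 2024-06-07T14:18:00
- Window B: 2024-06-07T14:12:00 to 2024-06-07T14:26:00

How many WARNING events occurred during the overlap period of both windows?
2

To find overlap events:

1. Window A: 2024-06-07T14:03:00 to 2024-06-07T14:18:00
2. Window B: 2024-06-07T14:12:00 to 2024-06-07T14:26:00
3. Overlap period: 2024-06-07T14:12:00 to 2024-06-07T14:18:00
4. Count WARNING events in overlap: 2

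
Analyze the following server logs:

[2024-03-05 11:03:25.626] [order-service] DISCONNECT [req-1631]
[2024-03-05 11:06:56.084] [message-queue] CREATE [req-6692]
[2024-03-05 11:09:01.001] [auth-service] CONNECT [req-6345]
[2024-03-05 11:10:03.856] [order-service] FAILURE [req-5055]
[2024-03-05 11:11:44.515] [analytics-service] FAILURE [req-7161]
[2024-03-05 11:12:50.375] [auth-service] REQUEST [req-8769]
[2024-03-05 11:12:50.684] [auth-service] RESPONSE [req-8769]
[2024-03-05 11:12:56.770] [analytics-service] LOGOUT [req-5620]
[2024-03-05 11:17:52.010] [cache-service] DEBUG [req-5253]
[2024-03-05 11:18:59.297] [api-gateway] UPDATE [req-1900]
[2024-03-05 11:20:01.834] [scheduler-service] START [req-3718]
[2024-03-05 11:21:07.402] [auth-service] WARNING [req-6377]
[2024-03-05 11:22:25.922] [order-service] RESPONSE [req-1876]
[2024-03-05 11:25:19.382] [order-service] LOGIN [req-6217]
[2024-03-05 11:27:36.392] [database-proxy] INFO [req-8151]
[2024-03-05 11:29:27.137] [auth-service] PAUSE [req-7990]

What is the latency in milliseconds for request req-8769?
309

To calculate latency:

1. Find REQUEST with id req-8769: 2024-03-05 11:12:50.375
2. Find RESPONSE with id req-8769: 2024-03-05 11:12:50.684
3. Latency: 2024-03-05 11:12:50.684 - 2024-03-05 11:12:50.375 = 309ms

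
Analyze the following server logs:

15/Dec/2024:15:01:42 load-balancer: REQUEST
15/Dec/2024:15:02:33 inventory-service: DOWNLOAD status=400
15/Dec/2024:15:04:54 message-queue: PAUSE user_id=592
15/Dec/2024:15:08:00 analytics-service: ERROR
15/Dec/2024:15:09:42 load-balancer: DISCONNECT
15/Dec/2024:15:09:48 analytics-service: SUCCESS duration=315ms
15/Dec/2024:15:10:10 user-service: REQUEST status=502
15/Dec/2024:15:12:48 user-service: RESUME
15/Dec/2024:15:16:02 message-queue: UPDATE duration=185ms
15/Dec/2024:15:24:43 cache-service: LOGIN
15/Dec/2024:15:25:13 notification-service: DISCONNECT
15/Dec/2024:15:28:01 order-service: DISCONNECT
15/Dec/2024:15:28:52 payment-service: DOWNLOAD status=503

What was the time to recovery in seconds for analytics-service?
108

To calculate recovery time:

1. Find ERROR event for analytics-service: 15/Dec/2024:15:08:00
2. Find next SUCCESS event for analytics-service: 15/Dec/2024:15:09:48
3. Recovery time: 15/Dec/2024:15:09:48 - 15/Dec/2024:15:08:00 = 108 seconds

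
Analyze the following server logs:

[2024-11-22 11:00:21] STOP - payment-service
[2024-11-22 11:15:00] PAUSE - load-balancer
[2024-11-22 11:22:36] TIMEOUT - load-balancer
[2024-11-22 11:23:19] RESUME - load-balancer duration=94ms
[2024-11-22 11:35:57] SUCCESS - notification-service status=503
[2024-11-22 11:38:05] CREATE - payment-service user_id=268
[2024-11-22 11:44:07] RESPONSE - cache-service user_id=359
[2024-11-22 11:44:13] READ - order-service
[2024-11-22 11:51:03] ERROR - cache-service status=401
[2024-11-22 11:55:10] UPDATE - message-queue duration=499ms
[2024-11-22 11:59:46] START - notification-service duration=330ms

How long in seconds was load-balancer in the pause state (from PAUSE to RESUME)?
499

To calculate state duration:

1. Find PAUSE event for load-balancer: 2024-11-22 11:15:00
2. Find RESUME event for load-balancer: 2024-11-22 11:23:19
3. Calculate duration: 2024-11-22 11:23:19 - 2024-11-22 11:15:00 = 499 seconds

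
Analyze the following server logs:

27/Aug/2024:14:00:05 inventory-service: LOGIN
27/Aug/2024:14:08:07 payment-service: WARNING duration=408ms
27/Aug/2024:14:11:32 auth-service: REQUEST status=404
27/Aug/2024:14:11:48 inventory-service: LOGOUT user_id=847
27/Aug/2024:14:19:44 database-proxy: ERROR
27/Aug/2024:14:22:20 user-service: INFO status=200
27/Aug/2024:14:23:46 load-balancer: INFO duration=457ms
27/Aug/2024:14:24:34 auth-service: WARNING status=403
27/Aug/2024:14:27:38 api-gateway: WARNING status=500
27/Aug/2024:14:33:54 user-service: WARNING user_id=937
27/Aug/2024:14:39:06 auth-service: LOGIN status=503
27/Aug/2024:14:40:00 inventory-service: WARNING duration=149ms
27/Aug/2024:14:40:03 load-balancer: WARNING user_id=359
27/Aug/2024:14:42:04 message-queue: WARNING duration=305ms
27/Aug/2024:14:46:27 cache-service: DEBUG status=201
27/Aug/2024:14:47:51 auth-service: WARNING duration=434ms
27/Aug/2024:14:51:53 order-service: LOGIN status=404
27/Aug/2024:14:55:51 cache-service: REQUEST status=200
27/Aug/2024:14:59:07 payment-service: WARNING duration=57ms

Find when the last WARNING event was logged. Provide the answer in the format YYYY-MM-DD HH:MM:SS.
2024-08-27 14:59:07

To find the last event:

1. Filter for all WARNING events
2. Sort by timestamp
3. Select the last one
4. Timestamp: 2024-08-27 14:59:07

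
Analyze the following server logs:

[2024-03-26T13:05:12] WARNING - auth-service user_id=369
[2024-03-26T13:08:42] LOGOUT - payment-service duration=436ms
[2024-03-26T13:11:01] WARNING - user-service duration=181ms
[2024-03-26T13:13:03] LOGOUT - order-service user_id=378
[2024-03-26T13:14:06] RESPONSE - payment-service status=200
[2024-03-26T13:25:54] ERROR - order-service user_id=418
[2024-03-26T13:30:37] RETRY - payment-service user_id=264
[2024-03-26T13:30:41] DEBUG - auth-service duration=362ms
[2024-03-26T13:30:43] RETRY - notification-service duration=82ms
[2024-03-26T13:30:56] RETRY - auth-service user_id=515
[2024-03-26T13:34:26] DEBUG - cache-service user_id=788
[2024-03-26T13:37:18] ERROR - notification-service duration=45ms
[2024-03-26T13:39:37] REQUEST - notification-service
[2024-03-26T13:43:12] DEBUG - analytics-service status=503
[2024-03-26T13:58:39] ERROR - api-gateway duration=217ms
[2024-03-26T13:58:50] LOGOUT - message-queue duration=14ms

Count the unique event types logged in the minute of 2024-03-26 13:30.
2

To count unique event types:

1. Filter events in the minute starting at 2024-03-26 13:30
2. Extract event types from matching entries
3. Count unique types: 2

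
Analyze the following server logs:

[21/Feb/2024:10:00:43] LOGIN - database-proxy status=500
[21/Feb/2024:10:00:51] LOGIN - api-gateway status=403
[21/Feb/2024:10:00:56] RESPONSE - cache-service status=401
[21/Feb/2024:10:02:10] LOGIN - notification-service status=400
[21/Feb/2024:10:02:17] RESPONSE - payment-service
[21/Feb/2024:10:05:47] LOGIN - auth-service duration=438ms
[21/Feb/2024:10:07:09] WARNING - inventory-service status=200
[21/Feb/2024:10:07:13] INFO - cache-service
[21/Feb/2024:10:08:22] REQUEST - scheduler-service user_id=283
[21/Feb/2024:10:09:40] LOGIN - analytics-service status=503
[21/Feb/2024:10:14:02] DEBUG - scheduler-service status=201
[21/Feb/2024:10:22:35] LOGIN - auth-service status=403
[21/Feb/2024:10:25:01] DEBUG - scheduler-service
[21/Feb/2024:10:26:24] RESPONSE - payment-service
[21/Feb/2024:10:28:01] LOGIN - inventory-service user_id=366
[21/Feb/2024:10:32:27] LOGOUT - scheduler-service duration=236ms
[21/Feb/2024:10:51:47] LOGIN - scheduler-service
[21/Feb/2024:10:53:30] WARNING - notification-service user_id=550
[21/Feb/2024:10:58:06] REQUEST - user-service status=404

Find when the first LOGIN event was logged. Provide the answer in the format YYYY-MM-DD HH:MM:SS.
2024-02-21 10:00:43

To find the first event:

1. Filter for all LOGIN events
2. Sort by timestamp
3. Select the first one
4. Timestamp: 2024-02-21 10:00:43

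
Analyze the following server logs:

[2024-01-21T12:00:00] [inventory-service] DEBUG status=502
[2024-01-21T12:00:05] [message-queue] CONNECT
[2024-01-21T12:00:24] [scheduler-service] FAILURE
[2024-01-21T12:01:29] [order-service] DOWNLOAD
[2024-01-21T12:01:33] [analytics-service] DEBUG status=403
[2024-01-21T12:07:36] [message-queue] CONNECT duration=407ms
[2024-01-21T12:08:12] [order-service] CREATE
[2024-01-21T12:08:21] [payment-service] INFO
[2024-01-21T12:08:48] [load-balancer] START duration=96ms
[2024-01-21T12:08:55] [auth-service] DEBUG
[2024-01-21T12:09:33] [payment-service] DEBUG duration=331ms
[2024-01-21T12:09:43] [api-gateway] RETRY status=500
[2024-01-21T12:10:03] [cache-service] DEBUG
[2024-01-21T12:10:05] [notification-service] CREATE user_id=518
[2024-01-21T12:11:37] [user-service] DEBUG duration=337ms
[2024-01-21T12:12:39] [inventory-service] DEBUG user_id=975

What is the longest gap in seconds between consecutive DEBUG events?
442

To find the longest gap:

1. Extract all DEBUG events in chronological order
2. Calculate time differences between consecutive events
3. Find the maximum difference
4. Longest gap: 442 seconds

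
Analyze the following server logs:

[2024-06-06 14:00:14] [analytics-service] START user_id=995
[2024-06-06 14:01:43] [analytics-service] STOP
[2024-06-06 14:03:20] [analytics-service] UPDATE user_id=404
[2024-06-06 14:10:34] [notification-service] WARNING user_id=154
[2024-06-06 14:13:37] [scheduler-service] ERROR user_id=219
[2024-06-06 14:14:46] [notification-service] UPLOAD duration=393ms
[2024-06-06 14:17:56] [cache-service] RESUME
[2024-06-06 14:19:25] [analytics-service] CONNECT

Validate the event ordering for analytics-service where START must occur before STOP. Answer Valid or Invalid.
Valid

To validate ordering:

1. Required order: START → STOP
2. Rule: START must occur before STOP
3. Check actual order of events for analytics-service
4. Result: Valid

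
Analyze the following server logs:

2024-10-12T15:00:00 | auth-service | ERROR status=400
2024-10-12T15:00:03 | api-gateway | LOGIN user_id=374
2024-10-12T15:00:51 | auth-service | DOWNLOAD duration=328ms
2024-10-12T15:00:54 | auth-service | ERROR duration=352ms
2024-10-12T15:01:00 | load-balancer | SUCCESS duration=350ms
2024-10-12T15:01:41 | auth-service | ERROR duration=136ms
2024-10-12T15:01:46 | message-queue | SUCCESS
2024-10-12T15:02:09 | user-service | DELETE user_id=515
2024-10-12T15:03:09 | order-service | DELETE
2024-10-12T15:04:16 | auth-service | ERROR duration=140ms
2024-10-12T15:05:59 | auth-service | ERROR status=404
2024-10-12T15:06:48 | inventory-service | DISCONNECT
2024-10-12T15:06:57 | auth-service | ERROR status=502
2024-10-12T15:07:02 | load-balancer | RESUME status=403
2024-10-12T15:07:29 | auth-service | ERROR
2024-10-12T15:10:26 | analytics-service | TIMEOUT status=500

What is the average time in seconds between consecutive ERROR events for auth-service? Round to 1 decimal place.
74.8

To calculate average interval:

1. Find all ERROR events for auth-service in order
2. Calculate time gaps between consecutive events
3. Compute mean of gaps: 449 / 6 = 74.8 seconds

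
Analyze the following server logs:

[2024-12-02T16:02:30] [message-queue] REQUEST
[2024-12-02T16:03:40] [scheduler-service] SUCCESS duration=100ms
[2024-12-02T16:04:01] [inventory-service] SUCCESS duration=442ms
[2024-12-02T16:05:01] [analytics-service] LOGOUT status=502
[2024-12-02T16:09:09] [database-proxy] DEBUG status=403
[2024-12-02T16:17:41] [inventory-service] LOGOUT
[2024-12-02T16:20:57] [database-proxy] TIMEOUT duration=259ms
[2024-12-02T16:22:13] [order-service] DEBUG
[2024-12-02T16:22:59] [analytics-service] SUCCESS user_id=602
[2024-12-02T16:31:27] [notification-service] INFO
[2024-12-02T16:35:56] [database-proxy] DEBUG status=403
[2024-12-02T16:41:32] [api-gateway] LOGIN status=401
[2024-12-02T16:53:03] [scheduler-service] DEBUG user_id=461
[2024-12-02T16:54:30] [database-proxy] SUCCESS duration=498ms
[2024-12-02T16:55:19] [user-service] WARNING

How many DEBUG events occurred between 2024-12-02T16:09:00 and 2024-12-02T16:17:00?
1

To count events in the time window:

1. Window boundaries: 2024-12-02T16:09:00 to 2024-12-02T16:17:00
2. Filter for DEBUG events within this window
3. Count matching events: 1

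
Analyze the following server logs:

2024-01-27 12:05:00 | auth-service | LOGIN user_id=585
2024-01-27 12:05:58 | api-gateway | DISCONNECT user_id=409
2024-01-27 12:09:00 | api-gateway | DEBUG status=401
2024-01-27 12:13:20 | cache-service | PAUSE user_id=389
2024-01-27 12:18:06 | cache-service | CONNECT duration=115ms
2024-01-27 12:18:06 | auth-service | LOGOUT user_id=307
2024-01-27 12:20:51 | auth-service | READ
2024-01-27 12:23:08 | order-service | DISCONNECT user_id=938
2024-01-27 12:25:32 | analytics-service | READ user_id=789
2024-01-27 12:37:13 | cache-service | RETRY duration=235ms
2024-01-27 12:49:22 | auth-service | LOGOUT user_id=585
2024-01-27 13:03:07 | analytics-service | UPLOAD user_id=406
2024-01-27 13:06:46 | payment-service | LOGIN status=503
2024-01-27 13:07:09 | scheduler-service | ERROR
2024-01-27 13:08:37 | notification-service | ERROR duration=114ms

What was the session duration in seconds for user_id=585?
2662

To calculate session duration:

1. Find LOGIN event for user_id=585: 2024-01-27 12:05:00
2. Find LOGOUT event for user_id=585: 2024-01-27 12:49:22
3. Session duration: 2024-01-27 12:49:22 - 2024-01-27 12:05:00 = 2662 seconds (44 minutes)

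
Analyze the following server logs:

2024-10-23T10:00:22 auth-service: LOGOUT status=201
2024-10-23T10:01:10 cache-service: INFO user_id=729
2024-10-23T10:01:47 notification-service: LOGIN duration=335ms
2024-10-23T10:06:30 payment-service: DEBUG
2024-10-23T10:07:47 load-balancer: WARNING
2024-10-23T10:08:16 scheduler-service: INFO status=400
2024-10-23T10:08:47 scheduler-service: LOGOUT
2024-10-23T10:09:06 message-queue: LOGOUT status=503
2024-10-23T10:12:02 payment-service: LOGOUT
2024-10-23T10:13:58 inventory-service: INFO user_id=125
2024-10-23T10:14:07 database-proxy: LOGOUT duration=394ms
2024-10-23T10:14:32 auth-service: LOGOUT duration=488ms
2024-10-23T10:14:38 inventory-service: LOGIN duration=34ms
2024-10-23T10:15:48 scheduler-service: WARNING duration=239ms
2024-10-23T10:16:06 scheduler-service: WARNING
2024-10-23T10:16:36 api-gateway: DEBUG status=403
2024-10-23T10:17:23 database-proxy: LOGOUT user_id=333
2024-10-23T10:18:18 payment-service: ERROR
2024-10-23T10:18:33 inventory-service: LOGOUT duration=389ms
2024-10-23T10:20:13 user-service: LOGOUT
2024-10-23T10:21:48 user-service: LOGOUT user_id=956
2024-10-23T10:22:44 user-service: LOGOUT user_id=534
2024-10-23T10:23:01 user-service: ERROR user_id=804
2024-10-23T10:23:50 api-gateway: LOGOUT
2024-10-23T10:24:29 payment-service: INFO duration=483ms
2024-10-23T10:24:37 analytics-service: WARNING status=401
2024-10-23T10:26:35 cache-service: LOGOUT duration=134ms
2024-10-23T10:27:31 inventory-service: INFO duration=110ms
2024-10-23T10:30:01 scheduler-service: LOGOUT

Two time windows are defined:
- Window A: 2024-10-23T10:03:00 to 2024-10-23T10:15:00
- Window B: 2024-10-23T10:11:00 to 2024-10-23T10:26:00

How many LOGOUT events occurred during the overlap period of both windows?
3

To find overlap events:

1. Window A: 2024-10-23T10:03:00 to 2024-10-23T10:15:00
2. Window B: 2024-10-23T10:11:00 to 2024-10-23T10:26:00
3. Overlap period: 2024-10-23T10:11:00 to 2024-10-23T10:15:00
4. Count LOGOUT events in overlap: 3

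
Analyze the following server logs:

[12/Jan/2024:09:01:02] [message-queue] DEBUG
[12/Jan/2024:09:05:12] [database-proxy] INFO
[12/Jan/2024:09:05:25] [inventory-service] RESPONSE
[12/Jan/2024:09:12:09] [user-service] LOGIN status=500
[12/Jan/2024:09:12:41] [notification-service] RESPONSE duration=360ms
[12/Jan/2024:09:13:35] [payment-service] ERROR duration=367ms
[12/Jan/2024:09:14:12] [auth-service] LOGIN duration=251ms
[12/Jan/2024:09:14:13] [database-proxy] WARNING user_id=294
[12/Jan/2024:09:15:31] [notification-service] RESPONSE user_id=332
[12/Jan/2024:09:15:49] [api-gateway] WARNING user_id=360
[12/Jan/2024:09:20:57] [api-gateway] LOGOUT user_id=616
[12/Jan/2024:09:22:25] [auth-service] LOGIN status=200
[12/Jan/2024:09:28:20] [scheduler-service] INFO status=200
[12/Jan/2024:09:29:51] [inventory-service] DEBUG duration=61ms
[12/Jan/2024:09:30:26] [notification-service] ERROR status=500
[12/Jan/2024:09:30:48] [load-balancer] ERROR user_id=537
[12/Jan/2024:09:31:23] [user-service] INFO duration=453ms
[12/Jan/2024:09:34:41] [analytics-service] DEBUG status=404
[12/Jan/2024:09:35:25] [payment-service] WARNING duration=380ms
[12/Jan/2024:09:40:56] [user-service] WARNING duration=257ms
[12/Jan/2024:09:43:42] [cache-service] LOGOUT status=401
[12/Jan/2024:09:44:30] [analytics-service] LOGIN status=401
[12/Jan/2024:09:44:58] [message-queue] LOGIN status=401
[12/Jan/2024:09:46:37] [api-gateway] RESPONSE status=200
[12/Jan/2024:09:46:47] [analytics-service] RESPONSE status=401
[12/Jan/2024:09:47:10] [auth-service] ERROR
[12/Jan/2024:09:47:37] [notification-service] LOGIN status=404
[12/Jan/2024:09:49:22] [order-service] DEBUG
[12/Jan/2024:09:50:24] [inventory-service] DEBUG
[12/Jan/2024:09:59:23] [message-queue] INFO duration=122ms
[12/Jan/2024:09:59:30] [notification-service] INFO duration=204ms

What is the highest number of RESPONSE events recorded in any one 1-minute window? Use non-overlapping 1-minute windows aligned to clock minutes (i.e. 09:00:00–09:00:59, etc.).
2

To find the burst window:

1. Divide the log period into non-overlapping 1-minute windows starting at 09:00
2. Count RESPONSE events in each window
3. Find the window with maximum count
4. Maximum events in a window: 2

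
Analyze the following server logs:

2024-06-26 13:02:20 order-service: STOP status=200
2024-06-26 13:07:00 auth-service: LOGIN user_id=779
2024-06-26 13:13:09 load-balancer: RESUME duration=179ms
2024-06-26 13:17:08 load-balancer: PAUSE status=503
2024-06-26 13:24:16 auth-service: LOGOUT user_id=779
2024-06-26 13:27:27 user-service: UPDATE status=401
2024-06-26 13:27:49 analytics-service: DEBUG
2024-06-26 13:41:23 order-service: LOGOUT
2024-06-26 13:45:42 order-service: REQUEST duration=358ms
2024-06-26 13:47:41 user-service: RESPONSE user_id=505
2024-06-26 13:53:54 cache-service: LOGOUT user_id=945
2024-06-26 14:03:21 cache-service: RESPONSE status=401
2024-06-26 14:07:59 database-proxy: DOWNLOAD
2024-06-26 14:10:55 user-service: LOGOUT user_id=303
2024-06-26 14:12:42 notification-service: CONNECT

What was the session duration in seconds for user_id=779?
1036

To calculate session duration:

1. Find LOGIN event for user_id=779: 2024-06-26 13:07:00
2. Find LOGOUT event for user_id=779: 2024-06-26 13:24:16
3. Session duration: 2024-06-26 13:24:16 - 2024-06-26 13:07:00 = 1036 seconds (17 minutes)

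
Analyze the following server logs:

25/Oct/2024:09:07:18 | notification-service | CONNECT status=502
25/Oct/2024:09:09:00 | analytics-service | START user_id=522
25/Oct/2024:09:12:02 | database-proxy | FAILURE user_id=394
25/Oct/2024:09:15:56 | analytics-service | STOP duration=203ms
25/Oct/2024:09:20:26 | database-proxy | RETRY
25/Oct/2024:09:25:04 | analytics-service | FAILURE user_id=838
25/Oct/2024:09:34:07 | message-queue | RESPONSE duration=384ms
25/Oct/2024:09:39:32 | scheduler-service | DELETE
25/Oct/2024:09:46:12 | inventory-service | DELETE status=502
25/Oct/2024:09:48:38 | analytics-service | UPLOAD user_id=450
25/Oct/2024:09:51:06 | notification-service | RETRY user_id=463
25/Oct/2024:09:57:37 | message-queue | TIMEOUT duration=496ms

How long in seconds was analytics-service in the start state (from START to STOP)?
416

To calculate state duration:

1. Find START event for analytics-service: 25/Oct/2024:09:09:00
2. Find STOP event for analytics-service: 25/Oct/2024:09:15:56
3. Calculate duration: 25/Oct/2024:09:15:56 - 25/Oct/2024:09:09:00 = 416 seconds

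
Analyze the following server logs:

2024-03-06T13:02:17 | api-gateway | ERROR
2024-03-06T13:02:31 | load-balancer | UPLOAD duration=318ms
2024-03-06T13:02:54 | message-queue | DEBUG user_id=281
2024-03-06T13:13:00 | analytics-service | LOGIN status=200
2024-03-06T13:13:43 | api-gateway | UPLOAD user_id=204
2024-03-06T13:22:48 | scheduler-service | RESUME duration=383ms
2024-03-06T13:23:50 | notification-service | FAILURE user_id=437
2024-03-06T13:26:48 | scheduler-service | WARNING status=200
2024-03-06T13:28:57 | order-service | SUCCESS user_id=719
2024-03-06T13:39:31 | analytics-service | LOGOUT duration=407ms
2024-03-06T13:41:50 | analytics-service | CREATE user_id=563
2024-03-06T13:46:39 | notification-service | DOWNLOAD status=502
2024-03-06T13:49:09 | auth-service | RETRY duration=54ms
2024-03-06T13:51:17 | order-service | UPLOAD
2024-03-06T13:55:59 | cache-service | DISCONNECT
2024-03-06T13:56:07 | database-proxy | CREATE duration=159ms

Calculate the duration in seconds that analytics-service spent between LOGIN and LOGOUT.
1591

To calculate state duration:

1. Find LOGIN event for analytics-service: 2024-03-06T13:13:00
2. Find LOGOUT event for analytics-service: 2024-03-06T13:39:31
3. Calculate duration: 2024-03-06T13:39:31 - 2024-03-06T13:13:00 = 1591 seconds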